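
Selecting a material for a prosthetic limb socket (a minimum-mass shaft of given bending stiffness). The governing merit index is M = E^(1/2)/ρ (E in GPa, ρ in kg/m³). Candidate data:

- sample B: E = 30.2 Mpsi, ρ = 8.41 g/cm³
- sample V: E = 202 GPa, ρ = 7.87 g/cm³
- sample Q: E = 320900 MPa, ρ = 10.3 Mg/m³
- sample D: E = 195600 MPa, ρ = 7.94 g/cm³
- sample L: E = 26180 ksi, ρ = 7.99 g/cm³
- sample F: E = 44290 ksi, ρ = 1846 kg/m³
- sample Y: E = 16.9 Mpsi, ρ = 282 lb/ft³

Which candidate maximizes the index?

After converting to SI:
  sample B: E = 208.2 GPa, ρ = 8410 kg/m³
  sample V: E = 202.0 GPa, ρ = 7870 kg/m³
  sample Q: E = 320.9 GPa, ρ = 10300 kg/m³
  sample D: E = 195.6 GPa, ρ = 7940 kg/m³
  sample L: E = 180.5 GPa, ρ = 7990 kg/m³
  sample F: E = 305.4 GPa, ρ = 1846 kg/m³
  sample Y: E = 116.5 GPa, ρ = 4517 kg/m³
  sample F: M = 9.47×10⁻³
  sample Y: M = 2.39×10⁻³
  sample V: M = 1.81×10⁻³
  sample D: M = 1.76×10⁻³
  sample Q: M = 1.74×10⁻³
  sample B: M = 1.72×10⁻³
  sample L: M = 1.68×10⁻³
Sample F has the largest M.

sample F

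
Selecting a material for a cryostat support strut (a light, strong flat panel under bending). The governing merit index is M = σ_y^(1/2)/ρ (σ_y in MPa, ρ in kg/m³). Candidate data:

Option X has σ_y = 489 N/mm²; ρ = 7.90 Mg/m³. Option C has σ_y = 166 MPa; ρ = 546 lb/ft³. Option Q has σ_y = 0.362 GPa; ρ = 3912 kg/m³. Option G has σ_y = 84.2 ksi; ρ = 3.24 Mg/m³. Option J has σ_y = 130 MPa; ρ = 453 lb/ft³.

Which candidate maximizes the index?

option G

Putting every candidate on a common basis:
  option X: σ_y = 489.0 MPa, ρ = 7900 kg/m³
  option C: σ_y = 166.0 MPa, ρ = 8746 kg/m³
  option Q: σ_y = 362.0 MPa, ρ = 3912 kg/m³
  option G: σ_y = 580.5 MPa, ρ = 3240 kg/m³
  option J: σ_y = 130.0 MPa, ρ = 7256 kg/m³
  option G: M = 7.44×10⁻³
  option Q: M = 4.86×10⁻³
  option X: M = 2.80×10⁻³
  option J: M = 1.57×10⁻³
  option C: M = 1.47×10⁻³
Option G has the largest M.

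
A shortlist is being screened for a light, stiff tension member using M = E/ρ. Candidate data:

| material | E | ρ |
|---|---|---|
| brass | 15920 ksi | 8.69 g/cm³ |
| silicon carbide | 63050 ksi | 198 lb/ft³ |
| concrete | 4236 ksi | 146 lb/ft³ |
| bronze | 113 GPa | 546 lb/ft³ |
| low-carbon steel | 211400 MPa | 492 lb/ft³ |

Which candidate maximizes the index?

Putting every candidate on a common basis:
  brass: E = 109.8 GPa, ρ = 8690 kg/m³
  silicon carbide: E = 434.7 GPa, ρ = 3172 kg/m³
  concrete: E = 29.21 GPa, ρ = 2339 kg/m³
  bronze: E = 113.0 GPa, ρ = 8746 kg/m³
  low-carbon steel: E = 211.4 GPa, ρ = 7881 kg/m³
  silicon carbide: M = 137 MN·m/kg
  low-carbon steel: M = 26.8 MN·m/kg
  bronze: M = 12.9 MN·m/kg
  brass: M = 12.6 MN·m/kg
  concrete: M = 12.5 MN·m/kg
Silicon carbide ranks first.

silicon carbide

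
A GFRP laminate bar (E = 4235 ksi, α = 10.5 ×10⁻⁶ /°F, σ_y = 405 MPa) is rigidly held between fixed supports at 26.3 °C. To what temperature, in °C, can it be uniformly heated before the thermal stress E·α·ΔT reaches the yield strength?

760 °C

E = 4235 ksi = 29.20 GPa.
α = 10.5×10⁻⁶/°F × 9/5 = 18.9×10⁻⁶/K.
E·α·ΔT = 405.0 MPa ⇒ ΔT = 405.0 / (29.20×10³ × 18.9×10⁻⁶) = 733.9 K.
T = 26.3 + 733.9 = 760.2 °C.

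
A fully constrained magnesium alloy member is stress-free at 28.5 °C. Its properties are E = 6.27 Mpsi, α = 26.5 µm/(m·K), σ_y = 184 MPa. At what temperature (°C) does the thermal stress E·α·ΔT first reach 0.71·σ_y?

143 °C

E = 6.27 Mpsi = 43.23 GPa.
E·α·ΔT = 130.6 MPa ⇒ ΔT = 130.6 / (43.23×10³ × 26.5×10⁻⁶) = 114.0 K.
T = 28.5 + 114.0 = 142.5 °C.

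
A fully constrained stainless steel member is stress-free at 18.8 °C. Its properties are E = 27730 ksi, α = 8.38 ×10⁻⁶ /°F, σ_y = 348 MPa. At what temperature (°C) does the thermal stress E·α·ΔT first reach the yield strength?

139 °C

E = 27730 ksi = 191.2 GPa.
α = 8.38×10⁻⁶/°F × 9/5 = 15.1×10⁻⁶/K.
E·α·ΔT = 348.0 MPa ⇒ ΔT = 348.0 / (191.2×10³ × 15.1×10⁻⁶) = 120.7 K.
T = 18.8 + 120.7 = 139.5 °C.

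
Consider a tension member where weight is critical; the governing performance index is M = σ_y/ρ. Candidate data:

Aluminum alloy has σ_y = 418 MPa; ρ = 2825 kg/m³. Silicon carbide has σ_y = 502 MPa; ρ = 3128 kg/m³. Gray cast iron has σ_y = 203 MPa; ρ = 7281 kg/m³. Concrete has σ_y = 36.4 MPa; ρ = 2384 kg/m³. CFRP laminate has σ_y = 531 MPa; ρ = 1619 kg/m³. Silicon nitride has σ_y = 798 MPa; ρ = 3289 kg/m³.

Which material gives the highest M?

Computing M directly (units already consistent):
  CFRP laminate: M = 328 kN·m/kg
  silicon nitride: M = 243 kN·m/kg
  silicon carbide: M = 160 kN·m/kg
  aluminum alloy: M = 148 kN·m/kg
  gray cast iron: M = 27.9 kN·m/kg
  concrete: M = 15.3 kN·m/kg
The maximum is for CFRP laminate.

CFRP laminate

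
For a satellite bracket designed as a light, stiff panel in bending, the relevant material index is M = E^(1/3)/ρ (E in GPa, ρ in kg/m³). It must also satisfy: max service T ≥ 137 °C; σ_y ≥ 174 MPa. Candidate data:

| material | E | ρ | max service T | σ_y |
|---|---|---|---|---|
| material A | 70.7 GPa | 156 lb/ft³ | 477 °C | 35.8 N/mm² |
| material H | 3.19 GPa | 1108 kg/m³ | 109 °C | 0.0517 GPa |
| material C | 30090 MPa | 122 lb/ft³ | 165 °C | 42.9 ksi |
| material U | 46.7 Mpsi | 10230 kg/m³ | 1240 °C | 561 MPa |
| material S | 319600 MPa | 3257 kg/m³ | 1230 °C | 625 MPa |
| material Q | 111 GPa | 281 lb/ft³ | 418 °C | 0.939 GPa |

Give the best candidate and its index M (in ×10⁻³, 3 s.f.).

Screen on constraints: max service T ≥ 137 °C; σ_y ≥ 174 MPa. Survivors: material C, material U, material S, material Q.
Normalizing units and computing the index:
  material C: E = 30.09 GPa, ρ = 1954 kg/m³
  material U: E = 322.0 GPa, ρ = 10230 kg/m³
  material S: E = 319.6 GPa, ρ = 3257 kg/m³
  material Q: E = 111.0 GPa, ρ = 4501 kg/m³
  material S: M = 2.10×10⁻³
  material C: M = 1.59×10⁻³
  material Q: M = 1.07×10⁻³
  material U: M = 0.670×10⁻³
Material S ranks first.

material S, M = 2.10×10⁻³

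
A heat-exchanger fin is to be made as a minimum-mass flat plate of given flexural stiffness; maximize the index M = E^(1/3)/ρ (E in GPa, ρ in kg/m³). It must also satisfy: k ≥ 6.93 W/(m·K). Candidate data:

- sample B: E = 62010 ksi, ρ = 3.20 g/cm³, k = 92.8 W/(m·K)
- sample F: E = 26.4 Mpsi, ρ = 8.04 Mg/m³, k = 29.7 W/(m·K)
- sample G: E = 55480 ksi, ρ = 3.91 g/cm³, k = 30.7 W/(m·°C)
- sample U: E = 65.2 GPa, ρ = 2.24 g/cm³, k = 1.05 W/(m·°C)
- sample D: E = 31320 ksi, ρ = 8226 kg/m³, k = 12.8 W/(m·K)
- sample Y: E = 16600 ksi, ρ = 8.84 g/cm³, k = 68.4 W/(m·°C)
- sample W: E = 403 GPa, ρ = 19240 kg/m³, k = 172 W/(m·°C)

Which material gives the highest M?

Screen on constraints: k ≥ 6.93 W/(m·K). Survivors: sample B, sample F, sample G, sample D, sample Y, sample W.
Convert each candidate to consistent units, then evaluate M:
  sample B: E = 427.5 GPa, ρ = 3200 kg/m³
  sample F: E = 182.0 GPa, ρ = 8040 kg/m³
  sample G: E = 382.5 GPa, ρ = 3910 kg/m³
  sample D: E = 215.9 GPa, ρ = 8226 kg/m³
  sample Y: E = 114.5 GPa, ρ = 8840 kg/m³
  sample W: E = 403.0 GPa, ρ = 19240 kg/m³
  sample B: M = 2.35×10⁻³
  sample G: M = 1.86×10⁻³
  sample D: M = 0.729×10⁻³
  sample F: M = 0.705×10⁻³
  sample Y: M = 0.549×10⁻³
  sample W: M = 0.384×10⁻³
Sample B has the largest M.

sample B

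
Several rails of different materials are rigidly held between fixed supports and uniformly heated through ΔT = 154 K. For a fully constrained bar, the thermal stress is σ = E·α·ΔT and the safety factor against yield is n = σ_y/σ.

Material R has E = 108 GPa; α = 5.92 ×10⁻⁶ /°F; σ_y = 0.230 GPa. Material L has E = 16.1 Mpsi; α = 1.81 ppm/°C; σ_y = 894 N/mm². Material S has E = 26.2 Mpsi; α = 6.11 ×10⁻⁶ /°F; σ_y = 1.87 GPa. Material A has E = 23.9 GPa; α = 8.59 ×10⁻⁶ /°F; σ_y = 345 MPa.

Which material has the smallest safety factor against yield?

material R

Per material, after unit conversion:
  material R: E = 108.0, α = 10.7, σ_y = 230.0 → σ = 177 MPa, n = 1.30
  material L: E = 111.0, α = 1.81, σ_y = 894.0 → σ = 30.9 MPa, n = 28.9
  material S: E = 180.6, α = 11.0, σ_y = 1870 → σ = 306 MPa, n = 6.11
  material A: E = 23.90, α = 15.5, σ_y = 345.0 → σ = 56.9 MPa, n = 6.06
The minimum is material R at n = 1.30.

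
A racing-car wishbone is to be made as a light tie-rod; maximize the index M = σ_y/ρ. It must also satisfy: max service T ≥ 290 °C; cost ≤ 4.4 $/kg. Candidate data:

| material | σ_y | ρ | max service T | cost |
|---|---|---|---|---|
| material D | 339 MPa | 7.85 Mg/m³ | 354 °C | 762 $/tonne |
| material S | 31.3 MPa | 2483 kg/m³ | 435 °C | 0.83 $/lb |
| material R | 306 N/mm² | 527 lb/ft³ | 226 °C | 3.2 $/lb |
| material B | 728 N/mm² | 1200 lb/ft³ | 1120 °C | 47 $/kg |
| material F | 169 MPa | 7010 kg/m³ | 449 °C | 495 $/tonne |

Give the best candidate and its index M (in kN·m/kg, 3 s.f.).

Screen on constraints: max service T ≥ 290 °C; cost ≤ 4.4 $/kg. Survivors: material D, material S, material F.
Putting every candidate on a common basis:
  material D: σ_y = 339.0 MPa, ρ = 7850 kg/m³
  material S: σ_y = 31.30 MPa, ρ = 2483 kg/m³
  material F: σ_y = 169.0 MPa, ρ = 7010 kg/m³
  material D: M = 43.2 kN·m/kg
  material F: M = 24.1 kN·m/kg
  material S: M = 12.6 kN·m/kg
Material D has the largest M.

material D, M = 43.2 kN·m/kg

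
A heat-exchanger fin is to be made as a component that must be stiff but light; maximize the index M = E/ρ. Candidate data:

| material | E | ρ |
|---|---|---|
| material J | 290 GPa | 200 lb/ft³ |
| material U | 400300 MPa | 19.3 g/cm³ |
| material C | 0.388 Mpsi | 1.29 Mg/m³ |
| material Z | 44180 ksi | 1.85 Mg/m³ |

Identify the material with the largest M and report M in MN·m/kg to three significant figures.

Convert each candidate to consistent units, then evaluate M:
  material J: E = 290.0 GPa, ρ = 3204 kg/m³
  material U: E = 400.3 GPa, ρ = 19300 kg/m³
  material C: E = 2.675 GPa, ρ = 1290 kg/m³
  material Z: E = 304.6 GPa, ρ = 1850 kg/m³
  material Z: M = 165 MN·m/kg
  material J: M = 90.5 MN·m/kg
  material U: M = 20.7 MN·m/kg
  material C: M = 2.07 MN·m/kg
Material Z has the largest M.

material Z, M = 165 MN·m/kg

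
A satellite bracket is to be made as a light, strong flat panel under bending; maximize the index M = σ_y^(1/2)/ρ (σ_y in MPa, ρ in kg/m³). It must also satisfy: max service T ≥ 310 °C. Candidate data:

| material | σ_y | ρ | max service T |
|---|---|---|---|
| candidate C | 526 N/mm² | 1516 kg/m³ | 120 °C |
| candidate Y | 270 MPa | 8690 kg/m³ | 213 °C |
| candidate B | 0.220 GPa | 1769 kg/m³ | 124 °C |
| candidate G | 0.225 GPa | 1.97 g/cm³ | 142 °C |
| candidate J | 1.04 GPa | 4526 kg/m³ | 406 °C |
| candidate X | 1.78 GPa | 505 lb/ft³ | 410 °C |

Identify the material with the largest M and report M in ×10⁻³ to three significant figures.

Screen on constraints: max service T ≥ 310 °C. Survivors: candidate J, candidate X.
Convert each candidate to consistent units, then evaluate M:
  candidate J: σ_y = 1040 MPa, ρ = 4526 kg/m³
  candidate X: σ_y = 1780 MPa, ρ = 8089 kg/m³
  candidate J: M = 7.13×10⁻³
  candidate X: M = 5.22×10⁻³
Candidate J has the largest M.

candidate J, M = 7.13×10⁻³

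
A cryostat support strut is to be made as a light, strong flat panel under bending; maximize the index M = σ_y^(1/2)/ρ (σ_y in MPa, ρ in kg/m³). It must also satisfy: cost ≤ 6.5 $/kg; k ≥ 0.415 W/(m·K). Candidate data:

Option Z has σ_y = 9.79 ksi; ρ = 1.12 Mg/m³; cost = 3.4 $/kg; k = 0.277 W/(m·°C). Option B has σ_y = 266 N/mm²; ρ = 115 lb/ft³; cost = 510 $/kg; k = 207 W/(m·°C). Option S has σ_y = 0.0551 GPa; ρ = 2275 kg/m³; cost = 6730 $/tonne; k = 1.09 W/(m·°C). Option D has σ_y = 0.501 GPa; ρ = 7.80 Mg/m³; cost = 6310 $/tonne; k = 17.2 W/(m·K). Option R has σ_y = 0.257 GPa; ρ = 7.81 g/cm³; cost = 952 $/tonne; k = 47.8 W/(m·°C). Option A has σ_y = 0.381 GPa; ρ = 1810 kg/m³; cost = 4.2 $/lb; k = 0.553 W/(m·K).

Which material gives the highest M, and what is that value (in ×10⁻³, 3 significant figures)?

Screen on constraints: cost ≤ 6.5 $/kg; k ≥ 0.415 W/(m·K). Survivors: option D, option R.
Putting every candidate on a common basis:
  option D: σ_y = 501.0 MPa, ρ = 7800 kg/m³
  option R: σ_y = 257.0 MPa, ρ = 7810 kg/m³
  option D: M = 2.87×10⁻³
  option R: M = 2.05×10⁻³
Highest index: option D.

option D, M = 2.87×10⁻³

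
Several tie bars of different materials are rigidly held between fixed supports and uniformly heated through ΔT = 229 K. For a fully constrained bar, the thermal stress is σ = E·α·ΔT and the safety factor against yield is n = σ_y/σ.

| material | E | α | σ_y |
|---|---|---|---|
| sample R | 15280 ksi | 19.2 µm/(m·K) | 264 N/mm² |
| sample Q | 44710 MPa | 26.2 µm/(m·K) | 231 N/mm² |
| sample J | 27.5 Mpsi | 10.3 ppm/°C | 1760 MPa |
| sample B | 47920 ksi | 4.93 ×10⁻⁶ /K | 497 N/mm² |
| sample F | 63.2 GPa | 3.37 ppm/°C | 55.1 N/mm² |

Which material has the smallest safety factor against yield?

sample R

In consistent units (E in GPa, α in ×10⁻⁶/K, σ_y in MPa):
  sample R: E = 105.4, α = 19.2, σ_y = 264.0 → σ = 463 MPa, n = 0.570
  sample Q: E = 44.71, α = 26.2, σ_y = 231.0 → σ = 268 MPa, n = 0.861
  sample J: E = 189.6, α = 10.3, σ_y = 1760 → σ = 447 MPa, n = 3.94
  sample B: E = 330.4, α = 4.93, σ_y = 497.0 → σ = 373 MPa, n = 1.33
  sample F: E = 63.20, α = 3.37, σ_y = 55.10 → σ = 48.8 MPa, n = 1.13
Sample R has the lowest safety factor, n = 0.570.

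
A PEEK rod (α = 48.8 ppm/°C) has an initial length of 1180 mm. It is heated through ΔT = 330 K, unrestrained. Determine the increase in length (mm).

19.0 mm

ΔL = α·L₀·ΔT = 48.8×10⁻⁶ × 1180 mm × 330.0 K = 19.0 mm.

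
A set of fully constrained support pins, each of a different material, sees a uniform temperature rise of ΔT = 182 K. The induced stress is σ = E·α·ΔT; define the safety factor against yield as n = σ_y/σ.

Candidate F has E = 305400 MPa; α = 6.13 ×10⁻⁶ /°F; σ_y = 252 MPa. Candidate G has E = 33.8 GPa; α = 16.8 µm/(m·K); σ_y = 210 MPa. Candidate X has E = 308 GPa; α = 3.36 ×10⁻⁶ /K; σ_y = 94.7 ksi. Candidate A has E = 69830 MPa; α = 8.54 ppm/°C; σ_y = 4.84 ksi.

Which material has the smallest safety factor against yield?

candidate A

In consistent units (E in GPa, α in ×10⁻⁶/K, σ_y in MPa):
  candidate F: E = 305.4, α = 11.0, σ_y = 252.0 → σ = 613 MPa, n = 0.411
  candidate G: E = 33.80, α = 16.8, σ_y = 210.0 → σ = 103 MPa, n = 2.03
  candidate X: E = 308.0, α = 3.36, σ_y = 652.9 → σ = 188 MPa, n = 3.47
  candidate A: E = 69.83, α = 8.54, σ_y = 33.37 → σ = 109 MPa, n = 0.307
Smallest n: candidate A with n = 0.307.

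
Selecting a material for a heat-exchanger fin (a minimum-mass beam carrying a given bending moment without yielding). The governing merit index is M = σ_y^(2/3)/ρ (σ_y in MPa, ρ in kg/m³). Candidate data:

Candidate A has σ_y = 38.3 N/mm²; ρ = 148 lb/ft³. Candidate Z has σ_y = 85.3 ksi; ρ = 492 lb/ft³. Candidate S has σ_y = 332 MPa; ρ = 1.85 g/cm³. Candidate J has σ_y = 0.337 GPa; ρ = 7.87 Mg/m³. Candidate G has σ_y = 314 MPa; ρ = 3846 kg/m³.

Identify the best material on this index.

After converting to SI:
  candidate A: σ_y = 38.30 MPa, ρ = 2371 kg/m³
  candidate Z: σ_y = 588.1 MPa, ρ = 7881 kg/m³
  candidate S: σ_y = 332.0 MPa, ρ = 1850 kg/m³
  candidate J: σ_y = 337.0 MPa, ρ = 7870 kg/m³
  candidate G: σ_y = 314.0 MPa, ρ = 3846 kg/m³
  candidate S: M = 25.9×10⁻³
  candidate G: M = 12.0×10⁻³
  candidate Z: M = 8.91×10⁻³
  candidate J: M = 6.15×10⁻³
  candidate A: M = 4.79×10⁻³
Highest index: candidate S.

candidate S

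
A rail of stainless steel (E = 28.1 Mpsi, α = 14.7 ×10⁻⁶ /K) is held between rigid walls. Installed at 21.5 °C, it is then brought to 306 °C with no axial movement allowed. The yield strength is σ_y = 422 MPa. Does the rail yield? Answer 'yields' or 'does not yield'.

E = 28.1 Mpsi = 193.7 GPa.
ΔT = 284.5 K. Constrained thermal stress σ = E·α·ΔT = 193.7×10³ MPa × 14.7×10⁻⁶ × 284.5 = 810 MPa (compressive).
Compare to σ_y = 422 MPa: σ ≥ σ_y, so it yields.

yields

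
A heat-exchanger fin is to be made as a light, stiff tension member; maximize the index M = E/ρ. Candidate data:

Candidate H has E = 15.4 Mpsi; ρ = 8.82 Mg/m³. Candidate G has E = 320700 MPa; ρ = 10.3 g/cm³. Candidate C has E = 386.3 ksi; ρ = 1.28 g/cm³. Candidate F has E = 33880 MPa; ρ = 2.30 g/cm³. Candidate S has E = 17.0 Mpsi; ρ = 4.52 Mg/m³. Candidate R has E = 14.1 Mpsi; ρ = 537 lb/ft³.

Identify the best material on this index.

candidate G

Normalizing units and computing the index:
  candidate H: E = 106.2 GPa, ρ = 8820 kg/m³
  candidate G: E = 320.7 GPa, ρ = 10300 kg/m³
  candidate C: E = 2.663 GPa, ρ = 1280 kg/m³
  candidate F: E = 33.88 GPa, ρ = 2300 kg/m³
  candidate S: E = 117.2 GPa, ρ = 4520 kg/m³
  candidate R: E = 97.22 GPa, ρ = 8602 kg/m³
  candidate G: M = 31.1 MN·m/kg
  candidate S: M = 25.9 MN·m/kg
  candidate F: M = 14.7 MN·m/kg
  candidate H: M = 12.0 MN·m/kg
  candidate R: M = 11.3 MN·m/kg
  candidate C: M = 2.08 MN·m/kg
Candidate G ranks first.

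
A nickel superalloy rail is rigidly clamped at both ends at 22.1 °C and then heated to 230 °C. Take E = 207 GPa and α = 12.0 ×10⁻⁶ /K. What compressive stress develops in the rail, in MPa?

516 MPa

ΔT = 207.9 K. Constrained thermal stress σ = E·α·ΔT = 207.0×10³ MPa × 12.0×10⁻⁶ × 207.9 = 516 MPa (compressive).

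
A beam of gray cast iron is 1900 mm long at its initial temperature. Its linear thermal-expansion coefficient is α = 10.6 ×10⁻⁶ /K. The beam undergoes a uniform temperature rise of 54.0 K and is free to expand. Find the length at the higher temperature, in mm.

ΔL = α·L₀·ΔT = 10.6×10⁻⁶ × 1900 mm × 54.00 K = 1.09 mm.
L = L₀ + ΔL = 1900 + 1.09 = 1901.1 mm.

1901.1 mm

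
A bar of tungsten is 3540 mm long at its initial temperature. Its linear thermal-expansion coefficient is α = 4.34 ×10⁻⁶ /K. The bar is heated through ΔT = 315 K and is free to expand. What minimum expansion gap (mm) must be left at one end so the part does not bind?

4.84 mm

ΔL = α·L₀·ΔT = 4.34×10⁻⁶ × 3540 mm × 315.0 K = 4.84 mm.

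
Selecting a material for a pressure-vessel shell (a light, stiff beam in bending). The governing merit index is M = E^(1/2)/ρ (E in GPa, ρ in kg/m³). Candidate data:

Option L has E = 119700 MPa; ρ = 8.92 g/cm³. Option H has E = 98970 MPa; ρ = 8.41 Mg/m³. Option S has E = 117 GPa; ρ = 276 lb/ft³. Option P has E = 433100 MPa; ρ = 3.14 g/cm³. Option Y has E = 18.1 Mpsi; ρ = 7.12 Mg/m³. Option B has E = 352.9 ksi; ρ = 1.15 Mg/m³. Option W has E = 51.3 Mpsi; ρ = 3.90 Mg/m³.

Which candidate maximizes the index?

option P

Convert each candidate to consistent units, then evaluate M:
  option L: E = 119.7 GPa, ρ = 8920 kg/m³
  option H: E = 98.97 GPa, ρ = 8410 kg/m³
  option S: E = 117.0 GPa, ρ = 4421 kg/m³
  option P: E = 433.1 GPa, ρ = 3140 kg/m³
  option Y: E = 124.8 GPa, ρ = 7120 kg/m³
  option B: E = 2.433 GPa, ρ = 1150 kg/m³
  option W: E = 353.7 GPa, ρ = 3900 kg/m³
  option P: M = 6.63×10⁻³
  option W: M = 4.82×10⁻³
  option S: M = 2.45×10⁻³
  option Y: M = 1.57×10⁻³
  option B: M = 1.36×10⁻³
  option L: M = 1.23×10⁻³
  option H: M = 1.18×10⁻³
Option P has the largest M.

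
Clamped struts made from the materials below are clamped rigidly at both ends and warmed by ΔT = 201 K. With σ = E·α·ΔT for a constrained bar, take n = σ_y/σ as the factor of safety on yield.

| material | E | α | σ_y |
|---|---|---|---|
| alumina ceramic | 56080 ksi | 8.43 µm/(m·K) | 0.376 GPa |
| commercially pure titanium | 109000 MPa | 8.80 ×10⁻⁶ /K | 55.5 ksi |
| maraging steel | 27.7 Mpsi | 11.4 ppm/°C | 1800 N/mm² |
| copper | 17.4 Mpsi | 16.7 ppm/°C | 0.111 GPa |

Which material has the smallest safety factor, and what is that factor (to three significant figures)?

Per material, after unit conversion:
  alumina ceramic: E = 386.7, α = 8.43, σ_y = 376.0 → σ = 655 MPa, n = 0.574
  commercially pure titanium: E = 109.0, α = 8.80, σ_y = 382.7 → σ = 193 MPa, n = 1.98
  maraging steel: E = 191.0, α = 11.4, σ_y = 1800 → σ = 438 MPa, n = 4.11
  copper: E = 120.0, α = 16.7, σ_y = 111.0 → σ = 403 MPa, n = 0.276
Smallest n: copper with n = 0.276.

copper, n = 0.276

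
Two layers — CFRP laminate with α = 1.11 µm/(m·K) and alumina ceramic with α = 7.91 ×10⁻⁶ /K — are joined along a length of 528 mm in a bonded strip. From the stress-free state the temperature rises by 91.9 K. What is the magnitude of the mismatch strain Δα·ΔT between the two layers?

Δα = |1.11 − 7.91|×10⁻⁶/K = 6.80×10⁻⁶/K.
Mismatch strain = Δα·ΔT = 6.80×10⁻⁶ × 91.9 = 6.25×10⁻⁴.

6.25×10⁻⁴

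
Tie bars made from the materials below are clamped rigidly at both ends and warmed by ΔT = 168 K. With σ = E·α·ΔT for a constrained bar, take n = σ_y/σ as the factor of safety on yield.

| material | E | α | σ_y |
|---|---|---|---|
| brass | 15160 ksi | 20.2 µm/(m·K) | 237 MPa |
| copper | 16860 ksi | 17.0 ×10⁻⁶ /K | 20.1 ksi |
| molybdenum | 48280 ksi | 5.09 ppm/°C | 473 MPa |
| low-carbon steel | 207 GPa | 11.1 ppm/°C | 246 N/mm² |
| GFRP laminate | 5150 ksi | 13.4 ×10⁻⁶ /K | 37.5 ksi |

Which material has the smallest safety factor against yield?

Converting E to GPa, α to ×10⁻⁶/K, σ_y to MPa, then σ and n for each:
  brass: E = 104.5, α = 20.2, σ_y = 237.0 → σ = 355 MPa, n = 0.668
  copper: E = 116.2, α = 17.0, σ_y = 138.6 → σ = 332 MPa, n = 0.417
  molybdenum: E = 332.9, α = 5.09, σ_y = 473.0 → σ = 285 MPa, n = 1.66
  low-carbon steel: E = 207.0, α = 11.1, σ_y = 246.0 → σ = 386 MPa, n = 0.637
  GFRP laminate: E = 35.51, α = 13.4, σ_y = 258.6 → σ = 79.9 MPa, n = 3.23
Copper has the lowest safety factor, n = 0.417.

copper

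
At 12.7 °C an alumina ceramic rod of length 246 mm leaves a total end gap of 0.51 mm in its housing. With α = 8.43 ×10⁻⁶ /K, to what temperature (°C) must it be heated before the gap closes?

259 °C

α·L₀·ΔT = 0.51 mm ⇒ ΔT = 0.51 / (8.43×10⁻⁶ × 246.0) = 245.9 K.
T = 12.7 + 245.9 = 258.6 °C.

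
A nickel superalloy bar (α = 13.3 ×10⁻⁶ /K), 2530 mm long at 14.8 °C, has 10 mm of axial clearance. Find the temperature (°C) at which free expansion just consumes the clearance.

312 °C

α·L₀·ΔT = 10.0 mm ⇒ ΔT = 10.0 / (13.3×10⁻⁶ × 2530.0) = 297.2 K.
T = 14.8 + 297.2 = 312.0 °C.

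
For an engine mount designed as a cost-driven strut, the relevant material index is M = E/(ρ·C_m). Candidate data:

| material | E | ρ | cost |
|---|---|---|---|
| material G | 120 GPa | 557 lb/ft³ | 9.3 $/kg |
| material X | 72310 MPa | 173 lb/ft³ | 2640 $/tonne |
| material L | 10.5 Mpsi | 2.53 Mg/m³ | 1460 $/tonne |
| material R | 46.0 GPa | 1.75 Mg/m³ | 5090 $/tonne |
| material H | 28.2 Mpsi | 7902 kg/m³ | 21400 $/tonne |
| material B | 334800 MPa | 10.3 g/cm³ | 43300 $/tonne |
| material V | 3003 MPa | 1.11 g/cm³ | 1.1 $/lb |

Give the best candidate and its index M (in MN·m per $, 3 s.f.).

material L, M = 19.6 MN·m per $

Normalizing units and computing the index:
  material G: E = 120.0 GPa, ρ = 8922 kg/m³, cost = 9.300 $/kg
  material X: E = 72.31 GPa, ρ = 2771 kg/m³, cost = 2.640 $/kg
  material L: E = 72.39 GPa, ρ = 2530 kg/m³, cost = 1.460 $/kg
  material R: E = 46.00 GPa, ρ = 1750 kg/m³, cost = 5.090 $/kg
  material H: E = 194.4 GPa, ρ = 7902 kg/m³, cost = 21.40 $/kg
  material B: E = 334.8 GPa, ρ = 10300 kg/m³, cost = 43.30 $/kg
  material V: E = 3.003 GPa, ρ = 1110 kg/m³, cost = 2.425 $/kg
  material L: M = 19.6 MN·m per $
  material X: M = 9.88 MN·m per $
  material R: M = 5.16 MN·m per $
  material G: M = 1.45 MN·m per $
  material H: M = 1.15 MN·m per $
  material V: M = 1.12 MN·m per $
  material B: M = 0.751 MN·m per $
Highest index: material L.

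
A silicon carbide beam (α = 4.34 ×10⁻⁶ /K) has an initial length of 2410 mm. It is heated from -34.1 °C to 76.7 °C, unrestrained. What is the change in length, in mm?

1.16 mm

ΔT = 76.7 − (-34.1) = 110.8 K.
ΔL = α·L₀·ΔT = 4.34×10⁻⁶ × 2410 mm × 110.8 K = 1.16 mm.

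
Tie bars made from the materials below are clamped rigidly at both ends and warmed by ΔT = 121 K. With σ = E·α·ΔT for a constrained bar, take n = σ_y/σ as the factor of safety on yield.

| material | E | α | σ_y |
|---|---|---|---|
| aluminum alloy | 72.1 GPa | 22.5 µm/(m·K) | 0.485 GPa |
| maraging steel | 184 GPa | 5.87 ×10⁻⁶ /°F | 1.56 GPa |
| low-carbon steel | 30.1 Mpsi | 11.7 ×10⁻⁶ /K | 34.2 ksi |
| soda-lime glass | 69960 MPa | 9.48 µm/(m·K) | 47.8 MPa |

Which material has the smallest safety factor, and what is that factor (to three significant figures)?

Per material, after unit conversion:
  aluminum alloy: E = 72.10, α = 22.5, σ_y = 485.0 → σ = 196 MPa, n = 2.47
  maraging steel: E = 184.0, α = 10.6, σ_y = 1560 → σ = 235 MPa, n = 6.63
  low-carbon steel: E = 207.5, α = 11.7, σ_y = 235.8 → σ = 294 MPa, n = 0.803
  soda-lime glass: E = 69.96, α = 9.48, σ_y = 47.80 → σ = 80.2 MPa, n = 0.596
The minimum is soda-lime glass at n = 0.596.

soda-lime glass, n = 0.596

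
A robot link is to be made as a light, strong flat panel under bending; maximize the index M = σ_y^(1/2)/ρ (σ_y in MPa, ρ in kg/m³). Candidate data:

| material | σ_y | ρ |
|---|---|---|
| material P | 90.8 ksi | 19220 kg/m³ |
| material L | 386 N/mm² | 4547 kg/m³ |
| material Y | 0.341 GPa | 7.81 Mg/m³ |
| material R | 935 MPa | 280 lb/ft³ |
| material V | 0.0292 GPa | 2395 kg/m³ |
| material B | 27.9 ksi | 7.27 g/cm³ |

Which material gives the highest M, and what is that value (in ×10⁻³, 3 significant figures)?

After converting to SI:
  material P: σ_y = 626.0 MPa, ρ = 19220 kg/m³
  material L: σ_y = 386.0 MPa, ρ = 4547 kg/m³
  material Y: σ_y = 341.0 MPa, ρ = 7810 kg/m³
  material R: σ_y = 935.0 MPa, ρ = 4485 kg/m³
  material V: σ_y = 29.20 MPa, ρ = 2395 kg/m³
  material B: σ_y = 192.4 MPa, ρ = 7270 kg/m³
  material R: M = 6.82×10⁻³
  material L: M = 4.32×10⁻³
  material Y: M = 2.36×10⁻³
  material V: M = 2.26×10⁻³
  material B: M = 1.91×10⁻³
  material P: M = 1.30×10⁻³
Material R has the largest M.

material R, M = 6.82×10⁻³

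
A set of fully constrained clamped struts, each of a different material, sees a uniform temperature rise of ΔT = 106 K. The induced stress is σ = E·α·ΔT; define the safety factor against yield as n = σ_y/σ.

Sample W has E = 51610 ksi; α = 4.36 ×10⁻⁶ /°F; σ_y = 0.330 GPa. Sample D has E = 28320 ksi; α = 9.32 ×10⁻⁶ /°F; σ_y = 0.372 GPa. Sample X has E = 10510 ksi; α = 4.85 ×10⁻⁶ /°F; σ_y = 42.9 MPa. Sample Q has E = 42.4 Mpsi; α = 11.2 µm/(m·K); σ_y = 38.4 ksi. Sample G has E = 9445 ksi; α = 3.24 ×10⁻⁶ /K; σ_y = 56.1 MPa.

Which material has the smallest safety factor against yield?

sample X

In consistent units (E in GPa, α in ×10⁻⁶/K, σ_y in MPa):
  sample W: E = 355.8, α = 7.85, σ_y = 330.0 → σ = 296 MPa, n = 1.11
  sample D: E = 195.3, α = 16.8, σ_y = 372.0 → σ = 347 MPa, n = 1.07
  sample X: E = 72.46, α = 8.73, σ_y = 42.90 → σ = 67.1 MPa, n = 0.640
  sample Q: E = 292.3, α = 11.2, σ_y = 264.8 → σ = 347 MPa, n = 0.763
  sample G: E = 65.12, α = 3.24, σ_y = 56.10 → σ = 22.4 MPa, n = 2.51
Sample X has the lowest safety factor, n = 0.640.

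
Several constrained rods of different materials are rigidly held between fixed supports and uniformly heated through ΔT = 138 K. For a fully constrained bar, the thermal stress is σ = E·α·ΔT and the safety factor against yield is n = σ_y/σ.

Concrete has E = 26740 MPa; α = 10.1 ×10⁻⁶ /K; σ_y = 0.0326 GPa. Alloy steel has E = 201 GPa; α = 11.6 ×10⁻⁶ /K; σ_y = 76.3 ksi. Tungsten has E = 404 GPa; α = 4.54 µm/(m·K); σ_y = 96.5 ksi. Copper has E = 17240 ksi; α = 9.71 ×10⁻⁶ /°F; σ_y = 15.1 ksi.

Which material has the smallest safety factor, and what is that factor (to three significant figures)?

copper, n = 0.363

Converting E to GPa, α to ×10⁻⁶/K, σ_y to MPa, then σ and n for each:
  concrete: E = 26.74, α = 10.1, σ_y = 32.60 → σ = 37.3 MPa, n = 0.875
  alloy steel: E = 201.0, α = 11.6, σ_y = 526.1 → σ = 322 MPa, n = 1.63
  tungsten: E = 404.0, α = 4.54, σ_y = 665.3 → σ = 253 MPa, n = 2.63
  copper: E = 118.9, α = 17.5, σ_y = 104.1 → σ = 287 MPa, n = 0.363
Copper has the lowest safety factor, n = 0.363.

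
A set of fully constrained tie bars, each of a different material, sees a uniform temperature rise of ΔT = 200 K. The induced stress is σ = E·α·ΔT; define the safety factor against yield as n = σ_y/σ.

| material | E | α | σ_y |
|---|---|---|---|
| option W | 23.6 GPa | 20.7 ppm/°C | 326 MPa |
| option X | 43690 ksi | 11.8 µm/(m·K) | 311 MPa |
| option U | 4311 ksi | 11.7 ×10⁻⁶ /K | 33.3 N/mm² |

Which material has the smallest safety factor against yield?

option X

With everything in SI (GPa, ×10⁻⁶/K, MPa):
  option W: E = 23.60, α = 20.7, σ_y = 326.0 → σ = 97.7 MPa, n = 3.34
  option X: E = 301.2, α = 11.8, σ_y = 311.0 → σ = 711 MPa, n = 0.437
  option U: E = 29.72, α = 11.7, σ_y = 33.30 → σ = 69.6 MPa, n = 0.479
The minimum is option X at n = 0.437.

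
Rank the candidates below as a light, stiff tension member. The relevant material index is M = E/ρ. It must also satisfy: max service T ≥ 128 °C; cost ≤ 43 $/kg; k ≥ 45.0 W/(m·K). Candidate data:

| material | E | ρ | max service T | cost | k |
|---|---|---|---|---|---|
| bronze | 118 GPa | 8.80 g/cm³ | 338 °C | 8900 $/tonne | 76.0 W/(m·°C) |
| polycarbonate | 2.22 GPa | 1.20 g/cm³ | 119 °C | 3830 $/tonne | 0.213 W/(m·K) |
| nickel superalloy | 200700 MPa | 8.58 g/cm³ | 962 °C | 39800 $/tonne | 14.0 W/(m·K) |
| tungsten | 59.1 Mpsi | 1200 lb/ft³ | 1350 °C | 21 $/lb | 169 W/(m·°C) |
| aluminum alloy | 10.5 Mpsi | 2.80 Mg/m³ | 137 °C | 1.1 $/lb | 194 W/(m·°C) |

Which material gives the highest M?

Screen on constraints: max service T ≥ 128 °C; cost ≤ 43 $/kg; k ≥ 45.0 W/(m·K). Survivors: bronze, aluminum alloy.
Convert each candidate to consistent units, then evaluate M:
  bronze: E = 118.0 GPa, ρ = 8800 kg/m³
  aluminum alloy: E = 72.39 GPa, ρ = 2800 kg/m³
  aluminum alloy: M = 25.9 MN·m/kg
  bronze: M = 13.4 MN·m/kg
Highest index: aluminum alloy.

aluminum alloy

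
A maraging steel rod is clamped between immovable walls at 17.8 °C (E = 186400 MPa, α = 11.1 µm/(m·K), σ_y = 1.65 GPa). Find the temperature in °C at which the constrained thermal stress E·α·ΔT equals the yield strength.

815 °C

E = 186400 MPa = 186.4 GPa.
σ_y = 1.65 GPa = 1650 MPa.
E·α·ΔT = 1650 MPa ⇒ ΔT = 1650 / (186.4×10³ × 11.1×10⁻⁶) = 797.5 K.
T = 17.8 + 797.5 = 815.3 °C.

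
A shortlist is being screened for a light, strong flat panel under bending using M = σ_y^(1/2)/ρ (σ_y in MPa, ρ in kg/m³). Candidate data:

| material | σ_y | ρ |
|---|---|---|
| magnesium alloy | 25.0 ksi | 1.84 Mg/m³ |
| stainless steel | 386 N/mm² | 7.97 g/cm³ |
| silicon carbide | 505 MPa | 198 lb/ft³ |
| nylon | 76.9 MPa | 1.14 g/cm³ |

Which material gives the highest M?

nylon

In SI units:
  magnesium alloy: σ_y = 172.4 MPa, ρ = 1840 kg/m³
  stainless steel: σ_y = 386.0 MPa, ρ = 7970 kg/m³
  silicon carbide: σ_y = 505.0 MPa, ρ = 3172 kg/m³
  nylon: σ_y = 76.90 MPa, ρ = 1140 kg/m³
  nylon: M = 7.69×10⁻³
  magnesium alloy: M = 7.14×10⁻³
  silicon carbide: M = 7.09×10⁻³
  stainless steel: M = 2.47×10⁻³
Highest index: nylon.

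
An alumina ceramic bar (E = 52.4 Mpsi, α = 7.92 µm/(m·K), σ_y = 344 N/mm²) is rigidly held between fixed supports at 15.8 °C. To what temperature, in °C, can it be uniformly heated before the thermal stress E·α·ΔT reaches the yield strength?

136 °C

E = 52.4 Mpsi = 361.3 GPa.
σ_y = 344 N/mm² = 344.0 MPa.
E·α·ΔT = 344.0 MPa ⇒ ΔT = 344.0 / (361.3×10³ × 7.92×10⁻⁶) = 120.2 K.
T = 15.8 + 120.2 = 136.0 °C.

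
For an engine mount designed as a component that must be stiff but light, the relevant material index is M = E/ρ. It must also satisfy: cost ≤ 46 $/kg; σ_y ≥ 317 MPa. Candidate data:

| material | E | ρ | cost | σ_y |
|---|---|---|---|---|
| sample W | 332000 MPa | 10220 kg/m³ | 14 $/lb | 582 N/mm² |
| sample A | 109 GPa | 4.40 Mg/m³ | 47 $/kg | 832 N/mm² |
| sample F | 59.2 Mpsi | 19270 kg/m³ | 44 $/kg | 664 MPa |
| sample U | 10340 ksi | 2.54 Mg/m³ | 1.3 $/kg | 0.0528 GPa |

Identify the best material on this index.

Screen on constraints: cost ≤ 46 $/kg; σ_y ≥ 317 MPa. Survivors: sample W, sample F.
In SI units:
  sample W: E = 332.0 GPa, ρ = 10220 kg/m³
  sample F: E = 408.2 GPa, ρ = 19270 kg/m³
  sample W: M = 32.5 MN·m/kg
  sample F: M = 21.2 MN·m/kg
Highest index: sample W.

sample W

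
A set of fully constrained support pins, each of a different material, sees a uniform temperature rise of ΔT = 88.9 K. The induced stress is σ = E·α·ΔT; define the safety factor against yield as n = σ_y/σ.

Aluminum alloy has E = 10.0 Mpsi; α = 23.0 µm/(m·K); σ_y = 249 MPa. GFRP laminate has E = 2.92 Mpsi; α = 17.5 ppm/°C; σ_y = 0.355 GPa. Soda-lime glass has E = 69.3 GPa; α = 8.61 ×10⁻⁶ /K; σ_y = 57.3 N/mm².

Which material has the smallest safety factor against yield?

soda-lime glass

With everything in SI (GPa, ×10⁻⁶/K, MPa):
  aluminum alloy: E = 68.95, α = 23.0, σ_y = 249.0 → σ = 141 MPa, n = 1.77
  GFRP laminate: E = 20.13, α = 17.5, σ_y = 355.0 → σ = 31.3 MPa, n = 11.3
  soda-lime glass: E = 69.30, α = 8.61, σ_y = 57.30 → σ = 53.0 MPa, n = 1.08
Smallest n: soda-lime glass with n = 1.08.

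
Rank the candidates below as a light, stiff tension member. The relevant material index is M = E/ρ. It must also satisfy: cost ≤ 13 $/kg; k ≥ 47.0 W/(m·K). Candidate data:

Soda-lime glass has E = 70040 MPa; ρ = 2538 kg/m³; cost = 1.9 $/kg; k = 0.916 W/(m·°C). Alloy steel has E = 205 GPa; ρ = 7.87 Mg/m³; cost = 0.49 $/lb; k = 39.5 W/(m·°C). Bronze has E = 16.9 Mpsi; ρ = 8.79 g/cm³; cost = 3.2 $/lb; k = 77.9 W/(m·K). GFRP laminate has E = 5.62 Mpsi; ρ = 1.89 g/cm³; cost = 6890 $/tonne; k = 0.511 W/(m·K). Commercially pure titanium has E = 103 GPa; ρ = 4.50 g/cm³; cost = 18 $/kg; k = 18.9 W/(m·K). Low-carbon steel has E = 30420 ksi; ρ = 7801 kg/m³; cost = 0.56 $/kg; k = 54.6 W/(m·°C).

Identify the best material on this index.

Screen on constraints: cost ≤ 13 $/kg; k ≥ 47.0 W/(m·K). Survivors: bronze, low-carbon steel.
In SI units:
  bronze: E = 116.5 GPa, ρ = 8790 kg/m³
  low-carbon steel: E = 209.7 GPa, ρ = 7801 kg/m³
  low-carbon steel: M = 26.9 MN·m/kg
  bronze: M = 13.3 MN·m/kg
Low-carbon steel ranks first.

low-carbon steel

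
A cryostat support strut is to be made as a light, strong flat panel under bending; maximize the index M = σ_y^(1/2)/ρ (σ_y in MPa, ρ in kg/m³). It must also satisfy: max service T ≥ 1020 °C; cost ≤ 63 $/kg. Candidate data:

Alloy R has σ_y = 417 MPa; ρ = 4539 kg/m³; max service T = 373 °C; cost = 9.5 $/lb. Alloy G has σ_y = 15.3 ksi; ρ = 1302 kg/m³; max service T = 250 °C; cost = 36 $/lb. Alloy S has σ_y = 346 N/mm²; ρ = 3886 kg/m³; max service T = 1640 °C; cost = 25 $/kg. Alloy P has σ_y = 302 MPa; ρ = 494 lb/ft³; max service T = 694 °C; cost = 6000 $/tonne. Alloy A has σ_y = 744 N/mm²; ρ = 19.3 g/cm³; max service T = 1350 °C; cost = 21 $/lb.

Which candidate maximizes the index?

Screen on constraints: max service T ≥ 1020 °C; cost ≤ 63 $/kg. Survivors: alloy S, alloy A.
Putting every candidate on a common basis:
  alloy S: σ_y = 346.0 MPa, ρ = 3886 kg/m³
  alloy A: σ_y = 744.0 MPa, ρ = 19300 kg/m³
  alloy S: M = 4.79×10⁻³
  alloy A: M = 1.41×10⁻³
Alloy S ranks first.

alloy S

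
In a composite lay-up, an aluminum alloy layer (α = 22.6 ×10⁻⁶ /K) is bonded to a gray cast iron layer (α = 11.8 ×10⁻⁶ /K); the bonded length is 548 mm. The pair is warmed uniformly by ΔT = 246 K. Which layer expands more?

aluminum alloy

α(aluminum alloy) = 22.6×10⁻⁶/K vs α(gray cast iron) = 11.8×10⁻⁶/K.
Higher α expands more for the same ΔT: aluminum alloy.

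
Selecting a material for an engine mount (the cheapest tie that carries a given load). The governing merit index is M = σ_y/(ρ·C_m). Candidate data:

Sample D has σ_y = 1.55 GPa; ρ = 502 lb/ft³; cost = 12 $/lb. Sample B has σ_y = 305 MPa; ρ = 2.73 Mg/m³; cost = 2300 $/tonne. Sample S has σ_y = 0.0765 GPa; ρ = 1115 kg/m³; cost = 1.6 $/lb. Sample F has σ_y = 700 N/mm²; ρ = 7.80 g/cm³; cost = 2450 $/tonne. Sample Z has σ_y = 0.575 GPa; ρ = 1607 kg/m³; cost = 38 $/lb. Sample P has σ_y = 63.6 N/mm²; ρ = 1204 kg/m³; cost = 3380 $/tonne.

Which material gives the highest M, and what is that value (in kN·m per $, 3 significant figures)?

sample B, M = 48.6 kN·m per $

Normalizing units and computing the index:
  sample D: σ_y = 1550 MPa, ρ = 8041 kg/m³, cost = 26.46 $/kg
  sample B: σ_y = 305.0 MPa, ρ = 2730 kg/m³, cost = 2.300 $/kg
  sample S: σ_y = 76.50 MPa, ρ = 1115 kg/m³, cost = 3.527 $/kg
  sample F: σ_y = 700.0 MPa, ρ = 7800 kg/m³, cost = 2.450 $/kg
  sample Z: σ_y = 575.0 MPa, ρ = 1607 kg/m³, cost = 83.77 $/kg
  sample P: σ_y = 63.60 MPa, ρ = 1204 kg/m³, cost = 3.380 $/kg
  sample B: M = 48.6 kN·m per $
  sample F: M = 36.6 kN·m per $
  sample S: M = 19.5 kN·m per $
  sample P: M = 15.6 kN·m per $
  sample D: M = 7.29 kN·m per $
  sample Z: M = 4.27 kN·m per $
Sample B has the largest M.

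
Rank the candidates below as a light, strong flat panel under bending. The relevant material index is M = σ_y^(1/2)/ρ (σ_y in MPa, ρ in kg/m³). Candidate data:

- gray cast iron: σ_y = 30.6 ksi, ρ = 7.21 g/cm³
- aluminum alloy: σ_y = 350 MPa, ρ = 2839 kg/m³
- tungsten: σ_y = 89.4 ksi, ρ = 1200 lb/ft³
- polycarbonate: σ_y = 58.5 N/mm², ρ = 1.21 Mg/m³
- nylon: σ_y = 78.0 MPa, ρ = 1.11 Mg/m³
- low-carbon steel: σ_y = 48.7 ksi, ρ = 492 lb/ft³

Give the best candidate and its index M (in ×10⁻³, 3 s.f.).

Convert each candidate to consistent units, then evaluate M:
  gray cast iron: σ_y = 211.0 MPa, ρ = 7210 kg/m³
  aluminum alloy: σ_y = 350.0 MPa, ρ = 2839 kg/m³
  tungsten: σ_y = 616.4 MPa, ρ = 19220 kg/m³
  polycarbonate: σ_y = 58.50 MPa, ρ = 1210 kg/m³
  nylon: σ_y = 78.00 MPa, ρ = 1110 kg/m³
  low-carbon steel: σ_y = 335.8 MPa, ρ = 7881 kg/m³
  nylon: M = 7.96×10⁻³
  aluminum alloy: M = 6.59×10⁻³
  polycarbonate: M = 6.32×10⁻³
  low-carbon steel: M = 2.33×10⁻³
  gray cast iron: M = 2.01×10⁻³
  tungsten: M = 1.29×10⁻³
Nylon ranks first.

nylon, M = 7.96×10⁻³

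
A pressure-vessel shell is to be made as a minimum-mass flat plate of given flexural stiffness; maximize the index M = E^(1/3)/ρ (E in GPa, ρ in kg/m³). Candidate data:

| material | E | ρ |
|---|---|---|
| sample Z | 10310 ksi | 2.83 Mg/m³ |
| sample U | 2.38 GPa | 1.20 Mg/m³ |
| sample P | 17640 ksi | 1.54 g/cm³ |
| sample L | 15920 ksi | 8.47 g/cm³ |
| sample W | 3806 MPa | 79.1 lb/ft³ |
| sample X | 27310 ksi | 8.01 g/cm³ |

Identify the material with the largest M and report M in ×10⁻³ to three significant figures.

sample P, M = 3.22×10⁻³

Convert each candidate to consistent units, then evaluate M:
  sample Z: E = 71.08 GPa, ρ = 2830 kg/m³
  sample U: E = 2.380 GPa, ρ = 1200 kg/m³
  sample P: E = 121.6 GPa, ρ = 1540 kg/m³
  sample L: E = 109.8 GPa, ρ = 8470 kg/m³
  sample W: E = 3.806 GPa, ρ = 1267 kg/m³
  sample X: E = 188.3 GPa, ρ = 8010 kg/m³
  sample P: M = 3.22×10⁻³
  sample Z: M = 1.46×10⁻³
  sample W: M = 1.23×10⁻³
  sample U: M = 1.11×10⁻³
  sample X: M = 0.716×10⁻³
  sample L: M = 0.565×10⁻³
Highest index: sample P.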